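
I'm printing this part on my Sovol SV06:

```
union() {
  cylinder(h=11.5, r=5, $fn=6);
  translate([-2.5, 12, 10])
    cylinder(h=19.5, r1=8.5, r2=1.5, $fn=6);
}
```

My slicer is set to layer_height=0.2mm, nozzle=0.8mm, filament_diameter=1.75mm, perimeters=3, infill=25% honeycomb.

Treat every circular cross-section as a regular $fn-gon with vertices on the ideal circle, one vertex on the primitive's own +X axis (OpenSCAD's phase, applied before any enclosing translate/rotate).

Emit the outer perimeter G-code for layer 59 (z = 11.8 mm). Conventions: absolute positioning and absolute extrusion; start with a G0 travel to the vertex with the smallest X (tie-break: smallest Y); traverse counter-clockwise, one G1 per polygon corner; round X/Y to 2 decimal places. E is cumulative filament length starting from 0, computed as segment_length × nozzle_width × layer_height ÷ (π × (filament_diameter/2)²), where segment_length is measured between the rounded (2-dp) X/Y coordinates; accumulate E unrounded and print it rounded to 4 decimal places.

At z = 11.8 mm: the cylinder does not reach this height (z outside [0, 11.5]); the cone at (-2.5, 12): at t=0.092 of its height the radius interpolates to r₁+(r₂−r₁)t = 7.854, giving a regular 6-gon of that circumradius; Taking the union: only the cone at (-2.5, 12) is present, so the union is just that shape — 1 connected region. The outline is a single polygon with 6 vertices. Extrusion per mm of travel: 0.8 × 0.2 / (π × 0.875²) = 0.066520. Accumulating E over each segment gives final E = 3.1342.

G0 X-10.35 Y12.00 Z11.80
G1 X-6.43 Y5.20 E0.5221
G1 X1.43 Y5.20 E1.0450
G1 X5.35 Y12.00 E1.5671
G1 X1.43 Y18.80 E2.0892
G1 X-6.43 Y18.80 E2.6120
G1 X-10.35 Y12.00 E3.1342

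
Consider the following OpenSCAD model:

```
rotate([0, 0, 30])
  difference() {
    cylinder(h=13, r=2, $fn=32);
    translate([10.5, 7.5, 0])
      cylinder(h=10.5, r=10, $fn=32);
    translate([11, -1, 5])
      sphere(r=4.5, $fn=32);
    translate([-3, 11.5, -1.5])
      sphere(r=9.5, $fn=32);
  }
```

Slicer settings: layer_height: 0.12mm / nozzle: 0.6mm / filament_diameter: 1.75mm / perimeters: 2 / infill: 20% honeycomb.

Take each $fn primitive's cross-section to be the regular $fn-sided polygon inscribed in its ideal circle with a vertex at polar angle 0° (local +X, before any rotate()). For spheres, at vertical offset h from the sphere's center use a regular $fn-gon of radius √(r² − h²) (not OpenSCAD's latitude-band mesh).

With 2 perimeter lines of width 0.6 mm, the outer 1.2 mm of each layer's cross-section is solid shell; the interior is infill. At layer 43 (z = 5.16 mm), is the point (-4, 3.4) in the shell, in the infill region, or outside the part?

outside

At z = 5.16 mm: the cylinder: section is a regular 32-gon, circumradius r=2; the r=10 cylinder at (10.5, 7.5) gives a regular 32-gon of circumradius 10 (constant along its height); the sphere at (11, -1): section is a regular 32-gon, circumradius = √(r²−h²) = √(4.5²−0.16²) = 4.497; the r=9.5 sphere at (-3, 11.5) contributes a regular 32-gon of circumradius √(9.5²−6.66²) = 6.775; After the difference (first − rest): starting from the r=2 cylinder, the r=10 cylinder at (10.5, 7.5) misses the remaining region (no effect); the r=4.5 sphere at (11, -1) misses the remaining region (no effect); the r=9.5 sphere at (-3, 11.5) misses the remaining region (no effect) — 1 connected region; (rotated 30° about Z; rotation is an isometry so areas/perimeters/island counts are preserved). Overall, the cross-section is a single solid region. Undo the 30° rotation: the query point maps to (-1.764, 4.944) in the un-rotated model frame. The nearest boundary edge runs (-1.11, 1.66)→(-0.77, 1.85); distance from the point to it = 3.25 mm. The point is not inside any of the regions above, so it lies outside the cross-section (3.25 mm from the nearest boundary).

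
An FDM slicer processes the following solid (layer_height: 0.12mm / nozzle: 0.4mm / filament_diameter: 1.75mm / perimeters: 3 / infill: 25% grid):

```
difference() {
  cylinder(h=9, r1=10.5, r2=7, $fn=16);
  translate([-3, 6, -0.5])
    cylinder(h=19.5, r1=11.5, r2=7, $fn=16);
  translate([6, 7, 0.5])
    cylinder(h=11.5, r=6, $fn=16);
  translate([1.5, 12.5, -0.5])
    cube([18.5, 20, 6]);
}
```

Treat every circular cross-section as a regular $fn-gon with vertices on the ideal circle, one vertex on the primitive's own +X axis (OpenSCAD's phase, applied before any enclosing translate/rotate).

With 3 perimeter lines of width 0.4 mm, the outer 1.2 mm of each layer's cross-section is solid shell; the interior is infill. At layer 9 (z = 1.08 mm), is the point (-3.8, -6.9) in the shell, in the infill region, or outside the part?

At z = 1.08 mm: the cone contributes a regular 16-gon of circumradius 10.080 (interpolated between r1=10.5 and r2=7 at t=0.120); the cone at (-3, 6) (r1=11.5→r2=7) has section circumradius 11.135 here — a regular 16-gon; the r=6 cylinder at (6, 7) contributes a regular 16-gon of circumradius 6; the 18.5×20 cube at (1.5, 12.5) contributes its full rectangle; After the difference (first − rest): starting from the cone, the cone at (-3, 6) partially overlaps it — only the 205.42 mm² overlap (of its 379.61 mm²) is removed, clipping the outline; the r=6 cylinder at (6, 7) partially overlaps it — only the 6.00 mm² overlap (of its 110.21 mm²) is removed, clipping the outline; the 18.5×20 cube at (1.5, 12.5) misses the remaining region (no effect) — 1 connected region. Overall, the cross-section is a single solid region. The nearest boundary edge runs (-7.26, -4.29)→(-3.00, -5.14); distance from the point to it = 1.89 mm. The point is inside the cross-section and 1.89 mm from the nearest boundary — more than the 1.2 mm shell width (3 × 0.4), so it's in the infill interior.

infill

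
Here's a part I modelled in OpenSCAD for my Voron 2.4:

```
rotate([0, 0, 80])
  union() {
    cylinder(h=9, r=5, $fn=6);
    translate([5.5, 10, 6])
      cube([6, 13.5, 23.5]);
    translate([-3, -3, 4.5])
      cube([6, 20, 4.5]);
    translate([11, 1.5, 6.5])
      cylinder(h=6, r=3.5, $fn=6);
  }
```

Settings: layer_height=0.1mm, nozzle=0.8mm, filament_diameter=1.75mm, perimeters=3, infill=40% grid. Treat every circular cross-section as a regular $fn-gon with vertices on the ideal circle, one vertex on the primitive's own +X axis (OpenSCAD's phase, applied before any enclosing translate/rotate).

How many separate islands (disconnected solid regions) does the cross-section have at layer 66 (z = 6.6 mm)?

At z = 6.6 mm: the r=5 cylinder gives a regular 6-gon of circumradius 5 (constant along its height); the cube at (5.5, 10) is present — its section is the full 6×13.5 rectangle; the cube at (-3, -3) (footprint 6×20) is included at this height; the cylinder at (11, 1.5): section is a regular 6-gon, circumradius r=3.5; Combining (union): the regions partially overlap (shared area 43.55 mm²), so overlapping operands fuse into one piece — 3 connected regions; (rotated 80° about Z; rotation is an isometry so areas/perimeters/island counts are preserved). Overall, the cross-section has 3 separate islands. Island count = 3.

3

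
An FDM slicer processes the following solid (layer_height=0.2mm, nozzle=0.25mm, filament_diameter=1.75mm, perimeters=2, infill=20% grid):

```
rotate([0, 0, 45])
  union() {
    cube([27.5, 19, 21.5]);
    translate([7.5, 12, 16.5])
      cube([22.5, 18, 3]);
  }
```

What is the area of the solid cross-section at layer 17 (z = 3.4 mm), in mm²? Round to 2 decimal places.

At z = 3.4 mm: the 27.5×19 cube contributes its full rectangle (area 522.50 mm²); the cube at (7.5, 12) is absent (z outside [16.5, 19.5]); Combining (union): only the 27.5×19 cube is present, so the union is just that shape — area = 522.50 mm²; (whole slice rotated 45° about Z — lengths, areas and connectivity unchanged). Overall, the cross-section is a single solid region. Net area = 522.50 mm².

522.50 mm²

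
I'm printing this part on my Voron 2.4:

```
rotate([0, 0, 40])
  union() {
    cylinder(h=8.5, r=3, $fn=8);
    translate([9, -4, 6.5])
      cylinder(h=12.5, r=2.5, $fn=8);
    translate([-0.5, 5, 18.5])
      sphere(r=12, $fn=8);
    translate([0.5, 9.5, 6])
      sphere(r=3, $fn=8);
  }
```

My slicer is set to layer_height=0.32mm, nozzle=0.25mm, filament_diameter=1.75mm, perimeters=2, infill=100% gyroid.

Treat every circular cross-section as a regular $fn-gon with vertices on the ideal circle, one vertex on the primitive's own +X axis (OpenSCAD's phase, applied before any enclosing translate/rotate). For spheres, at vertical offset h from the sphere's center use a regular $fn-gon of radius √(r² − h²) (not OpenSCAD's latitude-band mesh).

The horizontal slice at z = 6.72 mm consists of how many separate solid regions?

At z = 6.72 mm: the r=3 cylinder contributes a regular 8-gon of circumradius 3; the r=2.5 cylinder at (9, -4) gives a regular 8-gon of circumradius 2.5 (constant along its height); the r=12 sphere at (-0.5, 5) contributes a regular 8-gon of circumradius √(12²−11.78²) = 2.287; the r=3 sphere at (0.5, 9.5) slices to a regular 8-gon of circumradius 2.912 (√(r²−h²) with h=0.72 from center); Combining (union): the regions partially overlap (shared area 0.43 mm²), so overlapping operands fuse into one piece — 2 connected regions; (whole slice rotated 40° about Z — lengths, areas and connectivity unchanged). The result has 2 disconnected regions.

2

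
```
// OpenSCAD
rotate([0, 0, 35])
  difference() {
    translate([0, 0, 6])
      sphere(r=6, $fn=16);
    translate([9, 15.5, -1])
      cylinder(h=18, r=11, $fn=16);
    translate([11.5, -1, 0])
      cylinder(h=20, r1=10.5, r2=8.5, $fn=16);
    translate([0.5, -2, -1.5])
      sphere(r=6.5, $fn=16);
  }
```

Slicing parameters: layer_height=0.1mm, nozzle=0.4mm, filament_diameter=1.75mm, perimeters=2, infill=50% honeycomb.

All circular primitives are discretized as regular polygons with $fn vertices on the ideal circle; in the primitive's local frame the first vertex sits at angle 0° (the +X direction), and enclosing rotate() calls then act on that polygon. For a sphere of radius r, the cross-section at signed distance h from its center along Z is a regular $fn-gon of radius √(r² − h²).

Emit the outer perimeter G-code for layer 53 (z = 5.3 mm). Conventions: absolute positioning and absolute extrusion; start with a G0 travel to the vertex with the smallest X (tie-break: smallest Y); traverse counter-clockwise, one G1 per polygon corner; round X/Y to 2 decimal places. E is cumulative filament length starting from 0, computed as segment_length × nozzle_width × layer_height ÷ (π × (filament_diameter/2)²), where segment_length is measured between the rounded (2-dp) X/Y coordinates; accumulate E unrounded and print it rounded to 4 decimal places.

At z = 5.3 mm: the sphere: section is a regular 16-gon, circumradius = √(r²−h²) = √(6²−0.7²) = 5.959; the r=11 cylinder at (9, 15.5) contributes a regular 16-gon of circumradius 11; the cone at (11.5, -1) contributes a regular 16-gon of circumradius 9.970 (interpolated between r1=10.5 and r2=8.5 at t=0.265); the sphere at (0.5, -2) does not reach this height (|z−center|=6.800 > r=6.5); Subtracting the remaining from the first: starting from the r=6 sphere, the r=11 cylinder at (9, 15.5) misses the remaining region (no effect); the cone at (11.5, -1) partially overlaps it — only the 29.24 mm² overlap (of its 304.31 mm²) is removed, clipping the outline — 1 connected region; (rotated 35° about Z; rotation is an isometry so areas/perimeters/island counts are preserved). The outline is a single polygon with 16 vertices. Extrusion per mm of travel: 0.4 × 0.1 / (π × 0.875²) = 0.016630. Accumulating E over each segment gives final E = 0.5942.

G0 X-5.87 Y1.03 Z5.30
G1 X-5.82 Y-1.29 E0.0386
G1 X-4.88 Y-3.42 E0.0773
G1 X-3.20 Y-5.03 E0.1160
G1 X-1.03 Y-5.87 E0.1547
G1 X1.29 Y-5.82 E0.1933
G1 X3.42 Y-4.88 E0.2320
G1 X5.03 Y-3.20 E0.2707
G1 X5.17 Y-2.84 E0.2771
G1 X4.64 Y-2.63 E0.2866
G1 X1.83 Y0.06 E0.3513
G1 X0.26 Y3.62 E0.4160
G1 X0.21 Y5.85 E0.4531
G1 X-1.29 Y5.82 E0.4781
G1 X-3.42 Y4.88 E0.5168
G1 X-5.03 Y3.20 E0.5555
G1 X-5.87 Y1.03 E0.5942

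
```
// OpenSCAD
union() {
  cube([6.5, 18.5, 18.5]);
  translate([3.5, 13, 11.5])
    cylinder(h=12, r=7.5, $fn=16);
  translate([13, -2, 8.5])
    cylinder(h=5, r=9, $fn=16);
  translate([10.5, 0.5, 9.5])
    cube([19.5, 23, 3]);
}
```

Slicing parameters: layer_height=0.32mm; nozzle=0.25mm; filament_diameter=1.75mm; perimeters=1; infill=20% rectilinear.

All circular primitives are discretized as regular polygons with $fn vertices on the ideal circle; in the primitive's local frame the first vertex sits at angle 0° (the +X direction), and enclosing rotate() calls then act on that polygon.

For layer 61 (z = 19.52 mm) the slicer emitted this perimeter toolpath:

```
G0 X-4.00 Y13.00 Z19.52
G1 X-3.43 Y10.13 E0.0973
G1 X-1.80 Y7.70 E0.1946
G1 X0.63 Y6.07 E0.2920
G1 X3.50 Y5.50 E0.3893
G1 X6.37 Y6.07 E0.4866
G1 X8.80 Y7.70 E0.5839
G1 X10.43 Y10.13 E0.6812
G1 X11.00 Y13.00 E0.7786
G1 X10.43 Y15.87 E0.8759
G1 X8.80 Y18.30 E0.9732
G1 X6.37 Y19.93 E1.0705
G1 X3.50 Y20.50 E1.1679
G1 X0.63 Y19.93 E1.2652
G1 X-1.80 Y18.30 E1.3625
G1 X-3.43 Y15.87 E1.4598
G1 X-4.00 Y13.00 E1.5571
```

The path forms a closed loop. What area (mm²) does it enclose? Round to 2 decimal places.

Apply the shoelace formula to the sequence of (X, Y) vertices; enclosed area = 172.17 mm².

172.17 mm²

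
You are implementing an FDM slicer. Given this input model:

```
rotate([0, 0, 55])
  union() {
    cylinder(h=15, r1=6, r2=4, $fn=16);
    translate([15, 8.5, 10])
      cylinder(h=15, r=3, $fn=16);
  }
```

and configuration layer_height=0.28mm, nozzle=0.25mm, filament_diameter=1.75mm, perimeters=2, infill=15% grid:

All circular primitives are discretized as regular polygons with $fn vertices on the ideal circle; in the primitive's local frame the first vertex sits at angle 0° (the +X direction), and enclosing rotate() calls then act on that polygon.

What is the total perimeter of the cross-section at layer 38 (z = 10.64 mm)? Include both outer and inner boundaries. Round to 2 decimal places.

At z = 10.64 mm: the cone (r1=6→r2=4) has section circumradius 4.581 here — a regular 16-gon (perimeter = 2·16·4.581·sin(180°/16) = 28.60 mm); the cylinder at (15, 8.5): section is a regular 16-gon, circumradius r=3 (perimeter = 2·16·3.000·sin(180°/16) = 18.73 mm); Merging all regions: the 2 present regions are separate (no shared area or edge), so areas and boundary lengths simply add and each stays a separate island — boundary = 47.33 mm; (whole slice rotated 55° about Z — lengths, areas and connectivity unchanged). Overall, the cross-section has 2 separate islands. Total boundary length (outer) = 47.33 mm.

47.33 mm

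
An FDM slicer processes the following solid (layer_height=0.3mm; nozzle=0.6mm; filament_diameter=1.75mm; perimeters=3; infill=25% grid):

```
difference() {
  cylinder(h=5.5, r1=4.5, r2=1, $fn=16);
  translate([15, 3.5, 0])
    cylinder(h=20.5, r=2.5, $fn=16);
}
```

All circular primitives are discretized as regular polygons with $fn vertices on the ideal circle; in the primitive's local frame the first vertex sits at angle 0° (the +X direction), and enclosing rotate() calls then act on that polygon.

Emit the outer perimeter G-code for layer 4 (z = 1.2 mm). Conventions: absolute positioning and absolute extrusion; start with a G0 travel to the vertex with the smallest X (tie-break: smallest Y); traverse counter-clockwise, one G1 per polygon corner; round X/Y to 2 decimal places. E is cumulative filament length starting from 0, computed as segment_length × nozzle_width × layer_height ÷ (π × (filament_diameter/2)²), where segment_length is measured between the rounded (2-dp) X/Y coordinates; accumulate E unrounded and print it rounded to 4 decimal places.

G0 X-3.74 Y0.00 Z1.20
G1 X-3.45 Y-1.43 E0.1092
G1 X-2.64 Y-2.64 E0.2182
G1 X-1.43 Y-3.45 E0.3271
G1 X0.00 Y-3.74 E0.4363
G1 X1.43 Y-3.45 E0.5455
G1 X2.64 Y-2.64 E0.6545
G1 X3.45 Y-1.43 E0.7634
G1 X3.74 Y0.00 E0.8726
G1 X3.45 Y1.43 E0.9818
G1 X2.64 Y2.64 E1.0908
G1 X1.43 Y3.45 E1.1998
G1 X0.00 Y3.74 E1.3090
G1 X-1.43 Y3.45 E1.4182
G1 X-2.64 Y2.64 E1.5271
G1 X-3.45 Y1.43 E1.6361
G1 X-3.74 Y0.00 E1.7453

At z = 1.2 mm: the cone contributes a regular 16-gon of circumradius 3.736 (interpolated between r1=4.5 and r2=1 at t=0.218); the r=2.5 cylinder at (15, 3.5) gives a regular 16-gon of circumradius 2.5 (constant along its height); After the difference (first − rest): starting from the cone, the r=2.5 cylinder at (15, 3.5) misses the remaining region (no effect) — 1 connected region. The outline is a single polygon with 16 vertices. Extrusion per mm of travel: 0.6 × 0.3 / (π × 0.875²) = 0.074835. Accumulating E over each segment gives final E = 1.7453.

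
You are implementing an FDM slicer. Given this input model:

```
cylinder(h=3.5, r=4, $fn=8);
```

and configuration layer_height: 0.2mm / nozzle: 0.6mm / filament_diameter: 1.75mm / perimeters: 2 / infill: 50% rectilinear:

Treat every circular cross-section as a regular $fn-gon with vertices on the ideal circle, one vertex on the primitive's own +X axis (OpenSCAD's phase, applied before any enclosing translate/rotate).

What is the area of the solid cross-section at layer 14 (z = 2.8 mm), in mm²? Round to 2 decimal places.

45.25 mm²

At z = 2.8 mm: the r=4 cylinder contributes a regular 8-gon of circumradius 4 (area = (8/2)·4.000²·sin(360°/8) = 45.25 mm²). Overall, the cross-section is a single solid region. Net area = 45.25 mm².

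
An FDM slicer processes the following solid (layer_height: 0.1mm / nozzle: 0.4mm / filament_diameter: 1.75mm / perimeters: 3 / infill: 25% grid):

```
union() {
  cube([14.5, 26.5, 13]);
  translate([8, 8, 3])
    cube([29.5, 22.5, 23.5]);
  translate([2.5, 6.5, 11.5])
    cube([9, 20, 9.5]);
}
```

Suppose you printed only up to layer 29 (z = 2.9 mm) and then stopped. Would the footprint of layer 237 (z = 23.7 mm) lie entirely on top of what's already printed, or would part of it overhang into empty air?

Compare the two slices. At z = 2.9: the cube is present — its section is the full 14.5×26.5 rectangle (area 384.25 mm²); the cube at (8, 8) is not intersected at this z (z outside [3, 26.5]); the cube at (2.5, 6.5) is not intersected at this z (z outside [11.5, 21]); Taking the union: only the 14.5×26.5 cube is present, so the union is just that shape — area = 384.25 mm². At z = 23.7: the cube does not reach this height (z outside [0, 13]); the cube at (8, 8) (footprint 29.5×22.5) is included at this height (area 663.75 mm²); the cube at (2.5, 6.5) does not reach this height (z outside [11.5, 21]); Combining (union): only the 29.5×22.5 cube at (8, 8) is present, so the union is just that shape — area = 663.75 mm². Checking containment: at z = 23.7 the cross-section extends beyond the z = 2.9 cross-section by about 543.50 mm².

part overhangs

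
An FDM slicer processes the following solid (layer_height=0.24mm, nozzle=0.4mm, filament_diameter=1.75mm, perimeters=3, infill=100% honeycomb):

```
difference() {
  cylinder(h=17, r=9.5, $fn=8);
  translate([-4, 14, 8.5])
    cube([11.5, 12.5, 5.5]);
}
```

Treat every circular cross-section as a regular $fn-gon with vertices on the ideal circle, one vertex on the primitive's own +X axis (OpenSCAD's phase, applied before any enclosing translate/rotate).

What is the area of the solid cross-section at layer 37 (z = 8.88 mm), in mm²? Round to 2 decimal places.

255.27 mm²

At z = 8.88 mm: the r=9.5 cylinder contributes a regular 8-gon of circumradius 9.5 (area = (8/2)·9.500²·sin(360°/8) = 255.27 mm²); the cube at (-4, 14) is present — its section is the full 11.5×12.5 rectangle (area 143.75 mm²); Subtracting the remaining from the first: starting from the r=9.5 cylinder (255.27 mm²), the 11.5×12.5 cube at (-4, 14) misses the remaining region (no effect) — area = 255.27 mm². Overall, the cross-section is a single solid region. Net area = 255.27 mm².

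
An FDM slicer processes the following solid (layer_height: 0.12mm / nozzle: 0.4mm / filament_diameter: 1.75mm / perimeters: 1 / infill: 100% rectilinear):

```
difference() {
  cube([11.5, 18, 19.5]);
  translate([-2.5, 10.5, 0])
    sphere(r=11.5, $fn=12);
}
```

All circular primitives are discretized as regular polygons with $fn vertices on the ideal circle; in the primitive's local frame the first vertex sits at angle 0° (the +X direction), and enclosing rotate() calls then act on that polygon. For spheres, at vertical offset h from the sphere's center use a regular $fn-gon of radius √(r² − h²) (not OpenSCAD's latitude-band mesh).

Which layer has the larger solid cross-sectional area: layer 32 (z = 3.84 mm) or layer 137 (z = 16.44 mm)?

layer 137 (z = 16.44 mm)

Layer 32 (z = 3.84): the cube is present — its section is the full 11.5×18 rectangle (area 207.00 mm²); the r=11.5 sphere at (-2.5, 10.5) slices to a regular 12-gon of circumradius 10.840 (√(r²−h²) with h=3.84 from center) (area = (12/2)·10.840²·sin(360°/12) = 352.51 mm²); Subtracting the remaining from the first: starting from the 11.5×18 cube (207.00 mm²), the r=11.5 sphere at (-2.5, 10.5) partially overlaps it — only the 115.30 mm² overlap (of its 352.51 mm²) is removed, clipping the outline — area = 91.70 mm². So its area = 91.70 mm². Layer 137 (z = 16.44): the 11.5×18 cube contributes its full rectangle (area 207.00 mm²); the sphere at (-2.5, 10.5) does not reach this height (|z−center|=16.440 > r=11.5); Subtracting the remaining from the first: none of the subtracted shapes is present at this height, so the 11.5×18 cube is unchanged — area = 207.00 mm². So its area = 207.00 mm². Layer 137 is larger (207.00 vs 91.70 mm²).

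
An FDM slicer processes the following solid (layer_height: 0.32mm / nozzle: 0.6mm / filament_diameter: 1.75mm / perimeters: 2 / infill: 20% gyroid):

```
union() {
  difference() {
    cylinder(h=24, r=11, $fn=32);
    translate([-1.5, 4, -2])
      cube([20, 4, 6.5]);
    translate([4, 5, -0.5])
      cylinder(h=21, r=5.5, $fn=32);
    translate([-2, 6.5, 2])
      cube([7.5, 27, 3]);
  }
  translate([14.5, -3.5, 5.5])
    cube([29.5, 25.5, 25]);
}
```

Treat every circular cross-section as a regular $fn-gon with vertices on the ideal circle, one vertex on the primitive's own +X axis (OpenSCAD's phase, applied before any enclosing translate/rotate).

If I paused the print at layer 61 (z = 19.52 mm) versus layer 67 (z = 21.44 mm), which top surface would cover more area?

Layer 61 (z = 19.52): the cylinder: section is a regular 32-gon, circumradius r=11 (area = (32/2)·11.000²·sin(360°/32) = 377.69 mm²); the cube at (-1.5, 4) is not intersected at this z (z outside [-2, 4.5]); the r=5.5 cylinder at (4, 5) gives a regular 32-gon of circumradius 5.5 (constant along its height) (area = (32/2)·5.500²·sin(360°/32) = 94.42 mm²); the cube at (-2, 6.5) does not reach this height (z outside [2, 5]); After the difference (first − rest): starting from the r=11 cylinder (377.69 mm²), the r=5.5 cylinder at (4, 5) partially overlaps it — only the 89.36 mm² overlap (of its 94.42 mm²) is removed, clipping the outline — area = 288.34 mm²; the cube at (14.5, -3.5) is present — its section is the full 29.5×25.5 rectangle (area 752.25 mm²); Merging all regions: the 2 present regions are separate (no shared area or edge), so areas and boundary lengths simply add and each stays a separate island — area = 1040.59 mm². So its area = 1040.59 mm². Layer 67 (z = 21.44): the cylinder: section is a regular 32-gon, circumradius r=11 (area = (32/2)·11.000²·sin(360°/32) = 377.69 mm²); the cube at (-1.5, 4) is not intersected at this z (z outside [-2, 4.5]); the cylinder at (4, 5) is not intersected at this z (z outside [-0.5, 20.5]); the cube at (-2, 6.5) is absent (z outside [2, 5]); Subtracting the remaining from the first: none of the subtracted shapes is present at this height, so the r=11 cylinder is unchanged — area = 377.69 mm²; the cube at (14.5, -3.5) (footprint 29.5×25.5) is included at this height (area 752.25 mm²); Merging all regions: the 2 present regions are separate (no shared area or edge), so areas and boundary lengths simply add and each stays a separate island — area = 1129.94 mm². So its area = 1129.94 mm². Layer 67 is larger (1129.94 vs 1040.59 mm²).

layer 67 (z = 21.44 mm)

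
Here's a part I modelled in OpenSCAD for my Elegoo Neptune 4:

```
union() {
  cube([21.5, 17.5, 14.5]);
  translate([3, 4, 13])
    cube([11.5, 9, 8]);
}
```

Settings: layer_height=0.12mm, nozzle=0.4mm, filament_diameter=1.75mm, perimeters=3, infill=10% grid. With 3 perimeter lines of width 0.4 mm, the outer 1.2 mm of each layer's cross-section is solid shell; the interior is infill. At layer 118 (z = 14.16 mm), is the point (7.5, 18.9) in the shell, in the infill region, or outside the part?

outside

At z = 14.16 mm: the 21.5×17.5 cube contributes its full rectangle; the cube at (3, 4) (footprint 11.5×9) is included at this height; Taking the union: the 11.5×9 cube at (3, 4) lies entirely inside the 21.5×17.5 cube, so the union is just the 21.5×17.5 cube — 1 connected region. Overall, the cross-section is a single solid region. The nearest boundary edge runs (0.00, 17.50)→(21.50, 17.50); distance from the point to it = 1.40 mm. The point is not inside any of the regions above, so it lies outside the cross-section (1.40 mm from the nearest boundary).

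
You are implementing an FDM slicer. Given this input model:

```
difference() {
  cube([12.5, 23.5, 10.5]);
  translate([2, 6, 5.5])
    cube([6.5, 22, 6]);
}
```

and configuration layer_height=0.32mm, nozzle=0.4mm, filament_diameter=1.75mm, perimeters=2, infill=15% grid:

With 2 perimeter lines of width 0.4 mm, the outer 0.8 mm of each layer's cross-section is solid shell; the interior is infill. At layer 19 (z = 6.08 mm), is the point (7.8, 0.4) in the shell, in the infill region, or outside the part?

shell

At z = 6.08 mm: the 12.5×23.5 cube contributes its full rectangle; the 6.5×22 cube at (2, 6) contributes its full rectangle; Subtracting the remaining from the first: starting from the 12.5×23.5 cube, the 6.5×22 cube at (2, 6) partially overlaps it — only the 113.75 mm² overlap (of its 143.00 mm²) is removed, clipping the outline — 1 connected region. Overall, the cross-section is a single solid region. The nearest boundary edge runs (12.50, 0.00)→(0.00, 0.00); distance from the point to it = 0.40 mm. The point is inside the cross-section, 0.40 mm from the nearest boundary — within the 0.8 mm shell band (2 × 0.4).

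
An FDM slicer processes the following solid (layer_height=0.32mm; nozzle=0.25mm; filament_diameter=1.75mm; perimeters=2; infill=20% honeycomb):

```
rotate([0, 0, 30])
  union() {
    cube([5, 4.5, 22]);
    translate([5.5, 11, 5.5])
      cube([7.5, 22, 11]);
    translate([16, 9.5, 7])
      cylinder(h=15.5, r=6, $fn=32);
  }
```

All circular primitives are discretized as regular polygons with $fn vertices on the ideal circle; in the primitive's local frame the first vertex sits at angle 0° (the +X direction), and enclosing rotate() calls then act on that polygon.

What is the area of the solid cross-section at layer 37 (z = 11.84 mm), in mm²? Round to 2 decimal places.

At z = 11.84 mm: the cube (footprint 5×4.5) is included at this height (area 22.50 mm²); the cube at (5.5, 11) is present — its section is the full 7.5×22 rectangle (area 165.00 mm²); the r=6 cylinder at (16, 9.5) gives a regular 32-gon of circumradius 6 (constant along its height) (area = (32/2)·6.000²·sin(360°/32) = 112.37 mm²); Merging all regions: the regions partially overlap — summed areas 299.87 mm² minus the doubly-counted overlap 6.56 mm² gives 293.31 mm² — area = 293.31 mm²; (whole slice rotated 30° about Z — lengths, areas and connectivity unchanged). Overall, the cross-section has 2 separate islands. Net area = 293.31 mm².

293.31 mm²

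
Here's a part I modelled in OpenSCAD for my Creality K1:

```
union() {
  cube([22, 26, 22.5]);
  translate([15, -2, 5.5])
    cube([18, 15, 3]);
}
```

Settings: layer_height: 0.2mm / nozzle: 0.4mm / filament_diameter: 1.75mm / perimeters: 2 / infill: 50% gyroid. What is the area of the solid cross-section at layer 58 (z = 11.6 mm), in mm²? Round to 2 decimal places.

At z = 11.6 mm: the 22×26 cube contributes its full rectangle (area 572.00 mm²); the cube at (15, -2) is not intersected at this z (z outside [5.5, 8.5]); Taking the union: only the 22×26 cube is present, so the union is just that shape — area = 572.00 mm². Overall, the cross-section is a single solid region. Net area = 572.00 mm².

572.00 mm²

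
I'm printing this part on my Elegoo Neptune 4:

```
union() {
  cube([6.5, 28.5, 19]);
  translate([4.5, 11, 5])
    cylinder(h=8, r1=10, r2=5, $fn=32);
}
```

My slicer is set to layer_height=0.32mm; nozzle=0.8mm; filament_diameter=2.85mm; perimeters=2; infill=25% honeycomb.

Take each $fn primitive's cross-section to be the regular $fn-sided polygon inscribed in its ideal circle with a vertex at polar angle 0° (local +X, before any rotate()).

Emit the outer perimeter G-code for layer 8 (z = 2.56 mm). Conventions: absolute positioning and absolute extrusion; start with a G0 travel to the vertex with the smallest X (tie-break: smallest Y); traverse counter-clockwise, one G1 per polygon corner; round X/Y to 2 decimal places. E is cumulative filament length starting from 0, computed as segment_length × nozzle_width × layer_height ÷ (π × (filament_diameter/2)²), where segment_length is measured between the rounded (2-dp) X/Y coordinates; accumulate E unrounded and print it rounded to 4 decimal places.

At z = 2.56 mm: the 6.5×28.5 cube contributes its full rectangle; the cone at (4.5, 11) is absent (z outside [5, 13]); Taking the union: only the 6.5×28.5 cube is present, so the union is just that shape — 1 connected region. The outline is a single polygon with 4 vertices. Extrusion per mm of travel: 0.8 × 0.32 / (π × 1.425²) = 0.040129. Accumulating E over each segment gives final E = 2.8090.

G0 X0.00 Y0.00 Z2.56
G1 X6.50 Y0.00 E0.2608
G1 X6.50 Y28.50 E1.4045
G1 X0.00 Y28.50 E1.6654
G1 X0.00 Y0.00 E2.8090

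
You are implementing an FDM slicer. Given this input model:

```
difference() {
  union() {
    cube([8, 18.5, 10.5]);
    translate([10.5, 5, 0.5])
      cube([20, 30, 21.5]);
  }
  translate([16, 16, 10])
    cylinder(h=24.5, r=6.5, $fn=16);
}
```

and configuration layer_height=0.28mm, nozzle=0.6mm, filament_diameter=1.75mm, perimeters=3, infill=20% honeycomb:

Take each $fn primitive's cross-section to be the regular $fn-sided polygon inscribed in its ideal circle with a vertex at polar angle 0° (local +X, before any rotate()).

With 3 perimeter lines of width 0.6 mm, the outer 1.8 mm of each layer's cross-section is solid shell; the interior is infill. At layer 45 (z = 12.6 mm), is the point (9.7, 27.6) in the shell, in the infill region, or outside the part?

At z = 12.6 mm: the cube is absent (z outside [0, 10.5]); the cube at (10.5, 5) is present — its section is the full 20×30 rectangle; Combining (union): only the 20×30 cube at (10.5, 5) is present, so the union is just that shape — 1 connected region; the cylinder at (16, 16): section is a regular 16-gon, circumradius r=6.5; After the difference (first − rest): starting from the result so far, the r=6.5 cylinder at (16, 16) partially overlaps it — only the 125.22 mm² overlap (of its 129.35 mm²) is removed, clipping the outline — 1 connected region. Overall, the cross-section is a single solid region. The nearest boundary edge runs (10.50, 19.24)→(10.50, 35.00); distance from the point to it = 0.80 mm. The point is not inside any of the regions above, so it lies outside the cross-section (0.80 mm from the nearest boundary).

outside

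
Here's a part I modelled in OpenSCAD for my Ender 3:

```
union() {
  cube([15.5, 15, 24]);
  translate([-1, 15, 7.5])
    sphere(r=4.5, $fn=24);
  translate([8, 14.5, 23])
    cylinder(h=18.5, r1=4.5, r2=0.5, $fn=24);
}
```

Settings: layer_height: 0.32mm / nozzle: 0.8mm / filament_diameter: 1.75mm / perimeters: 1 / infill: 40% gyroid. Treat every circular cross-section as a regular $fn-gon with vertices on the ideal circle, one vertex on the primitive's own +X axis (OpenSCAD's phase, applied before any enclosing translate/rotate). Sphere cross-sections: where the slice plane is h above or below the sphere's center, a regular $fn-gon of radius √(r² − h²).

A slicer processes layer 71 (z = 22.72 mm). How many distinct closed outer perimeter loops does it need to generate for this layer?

At z = 22.72 mm: the 15.5×15 cube contributes its full rectangle; the sphere at (-1, 15) does not reach this height (|z−center|=15.220 > r=4.5); the cone at (8, 14.5) is not intersected at this z (z outside [23, 41.5]); Combining (union): only the 15.5×15 cube is present, so the union is just that shape — 1 connected region. The result has 1 disconnected region.

1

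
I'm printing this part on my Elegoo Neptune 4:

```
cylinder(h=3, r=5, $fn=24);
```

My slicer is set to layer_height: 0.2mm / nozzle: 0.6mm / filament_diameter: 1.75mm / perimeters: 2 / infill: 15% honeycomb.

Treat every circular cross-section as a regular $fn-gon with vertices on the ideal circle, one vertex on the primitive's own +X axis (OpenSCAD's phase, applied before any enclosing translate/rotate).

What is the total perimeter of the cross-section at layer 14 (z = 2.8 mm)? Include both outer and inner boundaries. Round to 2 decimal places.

At z = 2.8 mm: the cylinder: section is a regular 24-gon, circumradius r=5 (perimeter = 2·24·5.000·sin(180°/24) = 31.33 mm). Overall, the cross-section is a single solid region. Total boundary length (outer) = 31.33 mm.

31.33 mm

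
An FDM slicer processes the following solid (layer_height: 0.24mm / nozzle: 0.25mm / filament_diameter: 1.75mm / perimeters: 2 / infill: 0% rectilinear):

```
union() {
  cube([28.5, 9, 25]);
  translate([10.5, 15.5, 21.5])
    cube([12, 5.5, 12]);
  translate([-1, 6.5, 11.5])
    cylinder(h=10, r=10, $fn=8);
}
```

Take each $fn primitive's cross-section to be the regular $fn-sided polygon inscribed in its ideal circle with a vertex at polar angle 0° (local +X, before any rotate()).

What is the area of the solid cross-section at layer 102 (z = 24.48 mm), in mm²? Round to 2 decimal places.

At z = 24.48 mm: the cube (footprint 28.5×9) is included at this height (area 256.50 mm²); the cube at (10.5, 15.5) (footprint 12×5.5) is included at this height (area 66.00 mm²); the cylinder at (-1, 6.5) does not reach this height (z outside [11.5, 21.5]); Taking the union: the 2 present regions are separate (no shared area or edge), so areas and boundary lengths simply add and each stays a separate island — area = 322.50 mm². Overall, the cross-section has 2 separate islands. Net area = 322.50 mm².

322.50 mm²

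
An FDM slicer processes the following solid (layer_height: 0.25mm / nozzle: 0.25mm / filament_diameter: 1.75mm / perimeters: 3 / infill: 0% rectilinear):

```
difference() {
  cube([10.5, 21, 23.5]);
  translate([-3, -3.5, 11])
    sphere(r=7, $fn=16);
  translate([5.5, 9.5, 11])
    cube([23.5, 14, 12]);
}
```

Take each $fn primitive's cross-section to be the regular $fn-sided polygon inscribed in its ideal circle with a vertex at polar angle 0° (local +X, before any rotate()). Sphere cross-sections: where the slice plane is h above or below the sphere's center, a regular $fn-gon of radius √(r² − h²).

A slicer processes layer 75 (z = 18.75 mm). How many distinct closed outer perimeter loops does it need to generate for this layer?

1

At z = 18.75 mm: the 10.5×21 cube contributes its full rectangle; the sphere at (-3, -3.5) does not reach this height (|z−center|=7.750 > r=7); the cube at (5.5, 9.5) is present — its section is the full 23.5×14 rectangle; After the difference (first − rest): starting from the 10.5×21 cube, the 23.5×14 cube at (5.5, 9.5) partially overlaps it — only the 57.50 mm² overlap (of its 329.00 mm²) is removed, clipping the outline — 1 connected region. The result has 1 disconnected region.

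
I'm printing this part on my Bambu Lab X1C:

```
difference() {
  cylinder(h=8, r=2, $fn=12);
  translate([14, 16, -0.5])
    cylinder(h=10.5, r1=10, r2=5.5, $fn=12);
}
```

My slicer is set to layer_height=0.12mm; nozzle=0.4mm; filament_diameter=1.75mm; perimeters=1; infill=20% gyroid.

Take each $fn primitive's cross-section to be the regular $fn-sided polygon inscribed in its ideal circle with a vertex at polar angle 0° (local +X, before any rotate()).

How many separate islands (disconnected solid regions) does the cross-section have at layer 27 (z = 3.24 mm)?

1

At z = 3.24 mm: the r=2 cylinder gives a regular 12-gon of circumradius 2 (constant along its height); the cone at (14, 16) contributes a regular 12-gon of circumradius 8.397 (interpolated between r1=10 and r2=5.5 at t=0.356); Subtracting the remaining from the first: starting from the r=2 cylinder, the cone at (14, 16) misses the remaining region (no effect) — 1 connected region. Overall, the cross-section is a single solid region. Island count = 1.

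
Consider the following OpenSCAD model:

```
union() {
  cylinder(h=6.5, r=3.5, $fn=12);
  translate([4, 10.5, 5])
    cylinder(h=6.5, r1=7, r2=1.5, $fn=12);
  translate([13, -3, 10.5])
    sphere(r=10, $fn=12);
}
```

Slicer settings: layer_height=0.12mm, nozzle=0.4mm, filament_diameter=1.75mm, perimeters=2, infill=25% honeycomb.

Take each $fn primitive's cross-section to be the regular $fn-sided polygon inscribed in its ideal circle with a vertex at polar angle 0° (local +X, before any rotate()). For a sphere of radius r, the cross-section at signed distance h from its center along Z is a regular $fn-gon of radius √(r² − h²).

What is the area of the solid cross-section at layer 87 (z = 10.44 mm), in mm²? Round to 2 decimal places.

317.22 mm²

At z = 10.44 mm: the cylinder does not reach this height (z outside [0, 6.5]); the cone at (4, 10.5): at t=0.837 of its height the radius interpolates to r₁+(r₂−r₁)t = 2.397, giving a regular 12-gon of that circumradius (area = (12/2)·2.397²·sin(360°/12) = 17.24 mm²); the sphere at (13, -3): section is a regular 12-gon, circumradius = √(r²−h²) = √(10²−0.06²) = 10.000 (area = (12/2)·10.000²·sin(360°/12) = 299.99 mm²); Taking the union: the 2 present regions are separate (no shared area or edge), so areas and boundary lengths simply add and each stays a separate island — area = 317.22 mm². Overall, the cross-section has 2 separate islands. Net area = 317.22 mm².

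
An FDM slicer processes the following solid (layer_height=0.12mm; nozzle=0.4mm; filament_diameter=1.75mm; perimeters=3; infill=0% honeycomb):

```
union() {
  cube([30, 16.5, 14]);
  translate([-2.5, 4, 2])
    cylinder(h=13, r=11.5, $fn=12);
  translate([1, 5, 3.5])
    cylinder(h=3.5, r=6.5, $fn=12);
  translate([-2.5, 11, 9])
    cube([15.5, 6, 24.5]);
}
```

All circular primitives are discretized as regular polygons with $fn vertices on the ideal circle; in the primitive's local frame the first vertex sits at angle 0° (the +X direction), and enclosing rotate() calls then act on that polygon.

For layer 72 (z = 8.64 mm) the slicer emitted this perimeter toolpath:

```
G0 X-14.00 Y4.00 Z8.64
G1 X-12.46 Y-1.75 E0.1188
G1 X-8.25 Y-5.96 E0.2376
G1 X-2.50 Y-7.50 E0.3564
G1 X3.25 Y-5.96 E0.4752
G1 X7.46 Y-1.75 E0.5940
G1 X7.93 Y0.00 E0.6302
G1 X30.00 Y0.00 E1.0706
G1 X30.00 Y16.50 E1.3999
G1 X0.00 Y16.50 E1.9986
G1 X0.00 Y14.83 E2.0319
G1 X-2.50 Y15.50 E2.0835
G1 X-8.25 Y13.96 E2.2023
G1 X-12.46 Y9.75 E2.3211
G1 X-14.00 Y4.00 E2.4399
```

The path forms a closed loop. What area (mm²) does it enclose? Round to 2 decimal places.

786.64 mm²

Apply the shoelace formula to the sequence of (X, Y) vertices; enclosed area = 786.64 mm².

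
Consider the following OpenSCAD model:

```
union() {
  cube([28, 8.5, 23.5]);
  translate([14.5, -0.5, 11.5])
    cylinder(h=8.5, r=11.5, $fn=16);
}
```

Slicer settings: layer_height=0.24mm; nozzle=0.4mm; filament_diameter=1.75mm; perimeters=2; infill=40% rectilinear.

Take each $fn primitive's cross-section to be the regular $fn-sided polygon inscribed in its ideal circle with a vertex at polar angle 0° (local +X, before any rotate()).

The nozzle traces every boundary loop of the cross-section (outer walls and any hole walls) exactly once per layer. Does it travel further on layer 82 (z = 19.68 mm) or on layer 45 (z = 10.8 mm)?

Layer 82 (z = 19.68): the 28×8.5 cube contributes its full rectangle (perimeter 73.00 mm); the r=11.5 cylinder at (14.5, -0.5) gives a regular 16-gon of circumradius 11.5 (constant along its height) (perimeter = 2·16·11.500·sin(180°/16) = 71.79 mm); Taking the union: the regions partially overlap (shared area 168.89 mm²), so the edge portions inside another operand are dropped and the merged outline is re-measured after clipping — boundary = 88.27 mm. So its perimeter = 88.27 mm. Layer 45 (z = 10.8): the cube is present — its section is the full 28×8.5 rectangle (perimeter 73.00 mm); the cylinder at (14.5, -0.5) is absent (z outside [11.5, 20]); Merging all regions: only the 28×8.5 cube is present, so the union is just that shape — boundary = 73.00 mm. So its perimeter = 73.00 mm. Layer 82 is larger (88.27 vs 73.00 mm).

layer 82 (z = 19.68 mm)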